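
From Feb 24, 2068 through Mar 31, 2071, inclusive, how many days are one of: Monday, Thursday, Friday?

Feb 24, 2068 is a Friday.
From Feb 24, 2068 to Mar 31, 2071 is 1132 days inclusive.
1132 = 7 × 161 + 5, so there are 161 full weeks plus 5 extra days.
Each full week contributes 3 days from the set (Mon, Thu, Fri): 161 × 3 = 483.
The 5 extra days are Fri, Sat, Sun, Mon, Tue — 2 of them qualify.
Total: 483 + 2 = 485.

485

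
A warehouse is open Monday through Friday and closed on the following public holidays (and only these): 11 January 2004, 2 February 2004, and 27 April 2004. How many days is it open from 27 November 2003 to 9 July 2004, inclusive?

160

27 November 2003 is a Thursday.
That's 226 days from start to end, counting both.
226 = 7 × 32 + 2, so there are 32 full weeks plus 2 extra days.
Each full week contributes 5 weekdays (Mon–Fri): 32 × 5 = 160.
The 2 extra days are Thu, Fri — 2 of them qualify.
Total: 160 + 2 = 162.
Holidays: 11 January 2004 (Sun); 2 February 2004 (Mon); 27 April 2004 (Tue).
2 of the 3 holidays fall on weekdays; the rest are weekends and were already excluded.
Business days: 162 − 2 = 160.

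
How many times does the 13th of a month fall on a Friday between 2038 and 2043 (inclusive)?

Friday-the-13ths by year:
2038: Aug
2039: May
2040: Jan, Apr, Jul
2041: Sep, Dec
2042: Jun
2043: Feb, Mar, Nov

11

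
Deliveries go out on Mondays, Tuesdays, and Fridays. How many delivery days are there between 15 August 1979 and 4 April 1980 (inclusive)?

100

15 August 1979 is a Wednesday.
From 15 August 1979 to 4 April 1980 is 234 days inclusive.
234 = 7 × 33 + 3, so there are 33 full weeks plus 3 extra days.
Each full week contributes 3 days from the set (Mon, Tue, Fri): 33 × 3 = 99.
The 3 extra days are Wed, Thu, Fri — 1 of them qualifies.
Total: 99 + 1 = 100.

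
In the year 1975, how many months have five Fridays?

A month has five Fridays exactly when Friday falls within its first (length − 28) days.
Jan: 31 days, starts Wed → 5 of Wed, Thu, Fri ✓
Feb: 28 days, starts Sat → 5 of (none)
Mar: 31 days, starts Sat → 5 of Sat, Sun, Mon
Apr: 30 days, starts Tue → 5 of Tue, Wed
May: 31 days, starts Thu → 5 of Thu, Fri, Sat ✓
Jun: 30 days, starts Sun → 5 of Sun, Mon
Jul: 31 days, starts Tue → 5 of Tue, Wed, Thu
Aug: 31 days, starts Fri → 5 of Fri, Sat, Sun ✓
Sep: 30 days, starts Mon → 5 of Mon, Tue
Oct: 31 days, starts Wed → 5 of Wed, Thu, Fri ✓
Nov: 30 days, starts Sat → 5 of Sat, Sun
Dec: 31 days, starts Mon → 5 of Mon, Tue, Wed
Months with five Fridays: Jan, May, Aug, Oct.

4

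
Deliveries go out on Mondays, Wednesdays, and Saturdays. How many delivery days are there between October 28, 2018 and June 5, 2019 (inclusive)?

95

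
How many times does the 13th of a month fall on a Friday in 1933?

2

The 13th falls on a Friday when the month's 13th has weekday Fri.
Jan 13 is Fri ✓; Feb 13 is Mon; Mar 13 is Mon; Apr 13 is Thu; May 13 is Sat; Jun 13 is Tue; Jul 13 is Thu; Aug 13 is Sun; Sep 13 is Wed; Oct 13 is Fri ✓; Nov 13 is Mon; Dec 13 is Wed.
Friday the 13ths: Jan, Oct.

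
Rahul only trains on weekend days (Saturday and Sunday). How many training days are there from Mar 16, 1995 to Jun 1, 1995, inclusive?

22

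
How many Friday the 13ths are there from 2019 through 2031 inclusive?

21

Friday-the-13ths by year:
2019: Sep, Dec
2020: Mar, Nov
2021: Aug
2022: May
2023: Jan, Oct
2024: Sep, Dec
2025: Jun
2026: Feb, Mar, Nov
2027: Aug
2028: Oct
2029: Apr, Jul
2030: Sep, Dec
2031: Jun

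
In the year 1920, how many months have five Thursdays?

A month has five Thursdays exactly when Thursday falls within its first (length − 28) days.
Jan: 31 days, starts Thu → 5 of Thu, Fri, Sat ✓
Feb: 29 days, starts Sun → 5 of Sun
Mar: 31 days, starts Mon → 5 of Mon, Tue, Wed
Apr: 30 days, starts Thu → 5 of Thu, Fri ✓
May: 31 days, starts Sat → 5 of Sat, Sun, Mon
Jun: 30 days, starts Tue → 5 of Tue, Wed
Jul: 31 days, starts Thu → 5 of Thu, Fri, Sat ✓
Aug: 31 days, starts Sun → 5 of Sun, Mon, Tue
Sep: 30 days, starts Wed → 5 of Wed, Thu ✓
Oct: 31 days, starts Fri → 5 of Fri, Sat, Sun
Nov: 30 days, starts Mon → 5 of Mon, Tue
Dec: 31 days, starts Wed → 5 of Wed, Thu, Fri ✓
Months with five Thursdays: Jan, Apr, Jul, Sep, Dec.

5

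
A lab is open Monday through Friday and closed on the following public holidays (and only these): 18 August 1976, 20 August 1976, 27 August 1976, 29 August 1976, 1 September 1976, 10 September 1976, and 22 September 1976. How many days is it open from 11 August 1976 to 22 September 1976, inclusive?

25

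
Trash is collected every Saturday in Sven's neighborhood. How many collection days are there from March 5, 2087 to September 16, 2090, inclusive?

March 5, 2087 is a Wednesday.
From March 5, 2087 to September 16, 2090 is 1292 days inclusive.
1292 = 7 × 184 + 4, so there are 184 full weeks plus 4 extra days.
Each full week contributes one Saturday: 184 so far.
The 4 extra days are Wednesday, Thursday, Friday, Saturday — 1 of them qualifies.
Total: 184 + 1 = 185.

185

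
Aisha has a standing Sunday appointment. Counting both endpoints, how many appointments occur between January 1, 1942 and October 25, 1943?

January 1, 1942 is a Thursday.
From January 1, 1942 to October 25, 1943 is 663 days inclusive.
663 = 7 × 94 + 5, so there are 94 full weeks plus 5 extra days.
Each full week contributes one Sunday: 94 so far.
The 5 extra days are Thursday, Friday, Saturday, Sunday, Monday — 1 of them qualifies.
Total: 94 + 1 = 95.

95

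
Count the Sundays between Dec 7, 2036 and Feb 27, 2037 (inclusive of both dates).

12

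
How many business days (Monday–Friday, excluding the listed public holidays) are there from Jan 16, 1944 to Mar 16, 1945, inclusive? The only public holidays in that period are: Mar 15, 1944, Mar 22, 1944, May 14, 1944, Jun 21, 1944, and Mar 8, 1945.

301

Jan 16, 1944 is a Sunday.
That's 426 days from start to end, counting both.
426 = 7 × 60 + 6, so there are 60 full weeks plus 6 extra days.
Each full week contributes 5 weekdays (Mon–Fri): 60 × 5 = 300.
The 6 extra days are Sun, Mon, Tue, Wed, Thu, Fri — 5 of them qualify.
Total: 300 + 5 = 305.
Holidays: Mar 15, 1944 (Wed); Mar 22, 1944 (Wed); May 14, 1944 (Sun); Jun 21, 1944 (Wed); Mar 8, 1945 (Thu).
4 of the 5 holidays fall on weekdays; the rest are weekends and were already excluded.
Business days: 305 − 4 = 301.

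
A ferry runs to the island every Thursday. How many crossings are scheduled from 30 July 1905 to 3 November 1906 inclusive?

66 Thursdays

30 July 1905 is a Sunday.
That's 462 days from start to end, counting both.
462 = 7 × 66, so the span is exactly 66 full weeks.
Each full week contributes one Thursday: 66 so far.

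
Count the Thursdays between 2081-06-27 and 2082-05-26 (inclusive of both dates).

2081-06-27 is a Friday.
From 2081-06-27 to 2082-05-26 is 334 days inclusive.
334 = 7 × 47 + 5, so there are 47 full weeks plus 5 extra days.
Each full week contributes one Thursday: 47 so far.
The 5 extra days are Fri, Sat, Sun, Mon, Tue — none qualify.
Total: 47 + 0 = 47.

47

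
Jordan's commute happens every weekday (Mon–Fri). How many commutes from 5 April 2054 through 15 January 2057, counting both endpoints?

5 April 2054 is a Sunday.
The range spans 1017 days (inclusive of both endpoints).
1017 = 7 × 145 + 2, so there are 145 full weeks plus 2 extra days.
Each full week contributes 5 weekdays (Mon–Fri): 145 × 5 = 725.
The 2 extra days are Sun, Mon — 1 of them qualifies.
Total: 725 + 1 = 726.

726 weekdays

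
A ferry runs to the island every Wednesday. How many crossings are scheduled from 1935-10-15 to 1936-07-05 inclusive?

38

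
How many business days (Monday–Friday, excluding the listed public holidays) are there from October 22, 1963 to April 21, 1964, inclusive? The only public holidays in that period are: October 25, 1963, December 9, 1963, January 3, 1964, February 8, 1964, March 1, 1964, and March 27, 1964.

October 22, 1963 is a Tuesday.
From October 22, 1963 to April 21, 1964 is 183 days inclusive.
183 = 7 × 26 + 1, so there are 26 full weeks plus 1 extra day.
Each full week contributes 5 weekdays (Mon–Fri): 26 × 5 = 130.
The 1 extra day is Tuesday — 1 of them qualifies.
Total: 130 + 1 = 131.
Holidays: October 25, 1963 (Fri); December 9, 1963 (Mon); January 3, 1964 (Fri); February 8, 1964 (Sat); March 1, 1964 (Sun); March 27, 1964 (Fri).
4 of the 6 holidays fall on weekdays; the rest are weekends and were already excluded.
Business days: 131 − 4 = 127.

127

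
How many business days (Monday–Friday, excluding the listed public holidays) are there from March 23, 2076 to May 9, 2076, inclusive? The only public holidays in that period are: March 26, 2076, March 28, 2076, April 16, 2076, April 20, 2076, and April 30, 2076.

31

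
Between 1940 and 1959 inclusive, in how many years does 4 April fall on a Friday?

Day of week of April 4 in each year:
1940: Thu, 1941: Fri ✓, 1942: Sat, 1943: Sun, 1944: Tue, 1945: Wed, 1946: Thu, 1947: Fri ✓, 1948: Sun, 1949: Mon, 1950: Tue, 1951: Wed, 1952: Fri ✓, 1953: Sat, 1954: Sun, 1955: Mon, 1956: Wed, 1957: Thu, 1958: Fri ✓, 1959: Sat
Fridays: 1941, 1947, 1952, 1958.

4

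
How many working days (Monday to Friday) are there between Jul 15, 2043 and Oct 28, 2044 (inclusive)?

Jul 15, 2043 is a Wednesday.
From Jul 15, 2043 to Oct 28, 2044 is 472 days inclusive.
472 = 7 × 67 + 3, so there are 67 full weeks plus 3 extra days.
Each full week contributes 5 weekdays (Mon–Fri): 67 × 5 = 335.
The 3 extra days are Wednesday, Thursday, Friday — 3 of them qualify.
Total: 335 + 3 = 338.

338 weekdays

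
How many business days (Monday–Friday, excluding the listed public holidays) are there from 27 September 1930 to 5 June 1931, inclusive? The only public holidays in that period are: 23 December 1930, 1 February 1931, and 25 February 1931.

178 business days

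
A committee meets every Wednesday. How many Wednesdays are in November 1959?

4

1 November 1959 is a Sunday.
The range spans 30 days (inclusive of both endpoints).
30 = 7 × 4 + 2, so there are 4 full weeks plus 2 extra days.
Each full week contributes one Wednesday: 4 so far.
The 2 extra days are Sunday, Monday — none qualify.
Total: 4 + 0 = 4.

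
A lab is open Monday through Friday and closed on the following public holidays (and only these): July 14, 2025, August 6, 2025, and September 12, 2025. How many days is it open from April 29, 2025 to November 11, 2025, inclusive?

138 working days

April 29, 2025 is a Tuesday.
That's 197 days from start to end, counting both.
197 = 7 × 28 + 1, so there are 28 full weeks plus 1 extra day.
Each full week contributes 5 weekdays (Mon–Fri): 28 × 5 = 140.
The 1 extra day is Tuesday — 1 of them qualifies.
Total: 140 + 1 = 141.
Holidays: July 14, 2025 (Mon); August 6, 2025 (Wed); September 12, 2025 (Fri).
All 3 holidays fall on weekdays, so subtract 3.
Business days: 141 − 3 = 138.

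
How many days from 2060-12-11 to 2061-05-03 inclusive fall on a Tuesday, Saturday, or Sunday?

63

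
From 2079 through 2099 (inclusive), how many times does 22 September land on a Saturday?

3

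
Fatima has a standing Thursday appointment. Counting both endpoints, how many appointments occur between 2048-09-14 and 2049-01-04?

2048-09-14 is a Monday.
The range spans 113 days (inclusive of both endpoints).
113 = 7 × 16 + 1, so there are 16 full weeks plus 1 extra day.
Each full week contributes one Thursday: 16 so far.
The 1 extra day is Mon — none qualify.
Total: 16 + 0 = 16.

16 Thursdays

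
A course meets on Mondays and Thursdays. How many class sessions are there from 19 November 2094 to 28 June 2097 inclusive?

272

19 November 2094 is a Friday.
The range spans 953 days (inclusive of both endpoints).
953 = 7 × 136 + 1, so there are 136 full weeks plus 1 extra day.
Each full week contributes 2 days from the set (Mon, Thu): 136 × 2 = 272.
The 1 extra day is Fri — none qualify.
Total: 272 + 0 = 272.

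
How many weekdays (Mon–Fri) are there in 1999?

1999-01-01 is a Friday.
From 1999-01-01 to 1999-12-31 is 365 days inclusive.
365 = 7 × 52 + 1, so there are 52 full weeks plus 1 extra day.
Each full week contributes 5 weekdays (Mon–Fri): 52 × 5 = 260.
The 1 extra day is Fri — 1 of them qualifies.
Total: 260 + 1 = 261.

261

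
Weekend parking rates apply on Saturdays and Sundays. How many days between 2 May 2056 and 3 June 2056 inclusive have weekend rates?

2 May 2056 is a Tuesday.
From 2 May 2056 to 3 June 2056 is 33 days inclusive.
33 = 7 × 4 + 5, so there are 4 full weeks plus 5 extra days.
Each full week contributes 2 weekend days (Sat, Sun): 4 × 2 = 8.
The 5 extra days are Tue, Wed, Thu, Fri, Sat — 1 of them qualifies.
Total: 8 + 1 = 9.

9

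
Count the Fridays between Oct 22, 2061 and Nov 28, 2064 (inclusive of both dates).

Oct 22, 2061 is a Saturday.
From Oct 22, 2061 to Nov 28, 2064 is 1134 days inclusive.
1134 = 7 × 162, so the span is exactly 162 full weeks.
Each full week contributes one Friday: 162 so far.
Total: 162.

162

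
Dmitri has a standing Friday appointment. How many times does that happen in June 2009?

1 June 2009 is a Monday.
From 1 June 2009 to 30 June 2009 is 30 days inclusive.
30 = 7 × 4 + 2, so there are 4 full weeks plus 2 extra days.
Each full week contributes one Friday: 4 so far.
The 2 extra days are Monday, Tuesday — none qualify.
Total: 4 + 0 = 4.

4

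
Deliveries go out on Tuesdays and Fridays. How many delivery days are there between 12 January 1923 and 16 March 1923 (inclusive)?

12 January 1923 is a Friday.
That's 64 days from start to end, counting both.
64 = 7 × 9 + 1, so there are 9 full weeks plus 1 extra day.
Each full week contributes 2 days from the set (Tue, Fri): 9 × 2 = 18.
The 1 extra day is Friday — 1 of them qualifies.
Total: 18 + 1 = 19.

19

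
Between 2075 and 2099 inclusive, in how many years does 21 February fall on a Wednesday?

3

Day of week of February 21 in each year:
2075: Thu, 2076: Fri, 2077: Sun, 2078: Mon, 2079: Tue, 2080: Wed ✓, 2081: Fri, 2082: Sat, 2083: Sun, 2084: Mon, 2085: Wed ✓, 2086: Thu, 2087: Fri, 2088: Sat, 2089: Mon, 2090: Tue, 2091: Wed ✓, 2092: Thu, 2093: Sat, 2094: Sun, 2095: Mon, 2096: Tue, 2097: Thu, 2098: Fri, 2099: Sat
Wednesdays: 2080, 2085, 2091.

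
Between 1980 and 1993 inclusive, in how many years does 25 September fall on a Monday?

1

Day of week of September 25 in each year:
1980: Thu, 1981: Fri, 1982: Sat, 1983: Sun, 1984: Tue, 1985: Wed, 1986: Thu, 1987: Fri, 1988: Sun, 1989: Mon ✓, 1990: Tue, 1991: Wed, 1992: Fri, 1993: Sat
Mondays: 1989.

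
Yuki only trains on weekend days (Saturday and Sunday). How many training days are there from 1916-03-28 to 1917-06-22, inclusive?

1916-03-28 is a Tuesday.
From 1916-03-28 to 1917-06-22 is 452 days inclusive.
452 = 7 × 64 + 4, so there are 64 full weeks plus 4 extra days.
Each full week contributes 2 weekend days (Sat, Sun): 64 × 2 = 128.
The 4 extra days are Tuesday, Wednesday, Thursday, Friday — none qualify.
Total: 128 + 0 = 128.

128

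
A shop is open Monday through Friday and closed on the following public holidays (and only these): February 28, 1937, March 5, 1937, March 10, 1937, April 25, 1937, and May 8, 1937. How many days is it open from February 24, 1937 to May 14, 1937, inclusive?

56

February 24, 1937 is a Wednesday.
From February 24, 1937 to May 14, 1937 is 80 days inclusive.
80 = 7 × 11 + 3, so there are 11 full weeks plus 3 extra days.
Each full week contributes 5 weekdays (Mon–Fri): 11 × 5 = 55.
The 3 extra days are Wednesday, Thursday, Friday — 3 of them qualify.
Total: 55 + 3 = 58.
Holidays: February 28, 1937 (Sun); March 5, 1937 (Fri); March 10, 1937 (Wed); April 25, 1937 (Sun); May 8, 1937 (Sat).
2 of the 5 holidays fall on weekdays; the rest are weekends and were already excluded.
Business days: 58 − 2 = 56.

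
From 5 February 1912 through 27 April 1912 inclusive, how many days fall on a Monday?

5 February 1912 is a Monday.
From 5 February 1912 to 27 April 1912 is 83 days inclusive.
83 = 7 × 11 + 6, so there are 11 full weeks plus 6 extra days.
Each full week contributes one Monday: 11 so far.
The 6 extra days are Monday, Tuesday, Wednesday, Thursday, Friday, Saturday — 1 of them qualifies.
Total: 11 + 1 = 12.

12 Mondays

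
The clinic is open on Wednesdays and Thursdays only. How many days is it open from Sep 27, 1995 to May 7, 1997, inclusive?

Sep 27, 1995 is a Wednesday.
That's 589 days from start to end, counting both.
589 = 7 × 84 + 1, so there are 84 full weeks plus 1 extra day.
Each full week contributes 2 days from the set (Wed, Thu): 84 × 2 = 168.
The 1 extra day is Wed — 1 of them qualifies.
Total: 168 + 1 = 169.

169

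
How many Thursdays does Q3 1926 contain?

14

1 July 1926 is a Thursday.
That's 92 days from start to end, counting both.
92 = 7 × 13 + 1, so there are 13 full weeks plus 1 extra day.
Each full week contributes one Thursday: 13 so far.
The 1 extra day is Thursday — 1 of them qualifies.
Total: 13 + 1 = 14.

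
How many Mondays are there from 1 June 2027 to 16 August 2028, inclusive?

63

1 June 2027 is a Tuesday.
The range spans 443 days (inclusive of both endpoints).
443 = 7 × 63 + 2, so there are 63 full weeks plus 2 extra days.
Each full week contributes one Monday: 63 so far.
The 2 extra days are Tuesday, Wednesday — none qualify.
Total: 63 + 0 = 63.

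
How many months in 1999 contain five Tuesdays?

4

A month has five Tuesdays exactly when Tuesday falls within its first (length − 28) days.
Jan: 31 days, starts Fri → 5 of Fri, Sat, Sun
Feb: 28 days, starts Mon → 5 of (none)
Mar: 31 days, starts Mon → 5 of Mon, Tue, Wed ✓
Apr: 30 days, starts Thu → 5 of Thu, Fri
May: 31 days, starts Sat → 5 of Sat, Sun, Mon
Jun: 30 days, starts Tue → 5 of Tue, Wed ✓
Jul: 31 days, starts Thu → 5 of Thu, Fri, Sat
Aug: 31 days, starts Sun → 5 of Sun, Mon, Tue ✓
Sep: 30 days, starts Wed → 5 of Wed, Thu
Oct: 31 days, starts Fri → 5 of Fri, Sat, Sun
Nov: 30 days, starts Mon → 5 of Mon, Tue ✓
Dec: 31 days, starts Wed → 5 of Wed, Thu, Fri
Months with five Tuesdays: Mar, Jun, Aug, Nov.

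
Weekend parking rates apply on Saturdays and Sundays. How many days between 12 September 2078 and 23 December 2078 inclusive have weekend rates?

28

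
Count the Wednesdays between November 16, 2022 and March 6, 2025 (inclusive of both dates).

121

November 16, 2022 is a Wednesday.
The range spans 842 days (inclusive of both endpoints).
842 = 7 × 120 + 2, so there are 120 full weeks plus 2 extra days.
Each full week contributes one Wednesday: 120 so far.
The 2 extra days are Wed, Thu — 1 of them qualifies.
Total: 120 + 1 = 121.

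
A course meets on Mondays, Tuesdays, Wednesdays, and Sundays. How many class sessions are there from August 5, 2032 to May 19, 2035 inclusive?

August 5, 2032 is a Thursday.
That's 1018 days from start to end, counting both.
1018 = 7 × 145 + 3, so there are 145 full weeks plus 3 extra days.
Each full week contributes 4 days from the set (Mon, Tue, Wed, Sun): 145 × 4 = 580.
The 3 extra days are Thursday, Friday, Saturday — none qualify.
Total: 580 + 0 = 580.

580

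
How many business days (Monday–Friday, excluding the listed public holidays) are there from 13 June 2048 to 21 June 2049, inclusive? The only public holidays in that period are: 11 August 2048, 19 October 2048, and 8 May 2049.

13 June 2048 is a Saturday.
From 13 June 2048 to 21 June 2049 is 374 days inclusive.
374 = 7 × 53 + 3, so there are 53 full weeks plus 3 extra days.
Each full week contributes 5 weekdays (Mon–Fri): 53 × 5 = 265.
The 3 extra days are Sat, Sun, Mon — 1 of them qualifies.
Total: 265 + 1 = 266.
Holidays: 11 August 2048 (Tue); 19 October 2048 (Mon); 8 May 2049 (Sat).
2 of the 3 holidays fall on weekdays; the rest are weekends and were already excluded.
Business days: 266 − 2 = 264.

264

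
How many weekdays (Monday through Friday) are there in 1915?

261

January 1, 1915 is a Friday.
The range spans 365 days (inclusive of both endpoints).
365 = 7 × 52 + 1, so there are 52 full weeks plus 1 extra day.
Each full week contributes 5 weekdays (Mon–Fri): 52 × 5 = 260.
The 1 extra day is Fri — 1 of them qualifies.
Total: 260 + 1 = 261.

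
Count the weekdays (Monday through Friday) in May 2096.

23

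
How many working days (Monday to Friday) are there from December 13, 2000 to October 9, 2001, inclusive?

215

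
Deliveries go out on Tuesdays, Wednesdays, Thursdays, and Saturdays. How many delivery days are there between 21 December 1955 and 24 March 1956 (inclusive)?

55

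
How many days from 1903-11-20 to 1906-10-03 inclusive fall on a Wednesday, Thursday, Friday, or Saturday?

599

1903-11-20 is a Friday.
The range spans 1049 days (inclusive of both endpoints).
1049 = 7 × 149 + 6, so there are 149 full weeks plus 6 extra days.
Each full week contributes 4 days from the set (Wed, Thu, Fri, Sat): 149 × 4 = 596.
The 6 extra days are Friday, Saturday, Sunday, Monday, Tuesday, Wednesday — 3 of them qualify.
Total: 596 + 3 = 599.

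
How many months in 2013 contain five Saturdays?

4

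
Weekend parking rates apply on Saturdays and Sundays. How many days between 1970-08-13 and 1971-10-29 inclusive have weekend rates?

126

1970-08-13 is a Thursday.
From 1970-08-13 to 1971-10-29 is 443 days inclusive.
443 = 7 × 63 + 2, so there are 63 full weeks plus 2 extra days.
Each full week contributes 2 weekend days (Sat, Sun): 63 × 2 = 126.
The 2 extra days are Thursday, Friday — none qualify.
Total: 126 + 0 = 126.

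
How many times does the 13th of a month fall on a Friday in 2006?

The 13th falls on a Friday when the month's 13th has weekday Fri.
Jan 13 is Fri ✓; Feb 13 is Mon; Mar 13 is Mon; Apr 13 is Thu; May 13 is Sat; Jun 13 is Tue; Jul 13 is Thu; Aug 13 is Sun; Sep 13 is Wed; Oct 13 is Fri ✓; Nov 13 is Mon; Dec 13 is Wed.
Friday the 13ths: Jan, Oct.

2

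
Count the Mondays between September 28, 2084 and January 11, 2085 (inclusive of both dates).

15 Mondays

September 28, 2084 is a Thursday.
That's 106 days from start to end, counting both.
106 = 7 × 15 + 1, so there are 15 full weeks plus 1 extra day.
Each full week contributes one Monday: 15 so far.
The 1 extra day is Thu — none qualify.
Total: 15 + 0 = 15.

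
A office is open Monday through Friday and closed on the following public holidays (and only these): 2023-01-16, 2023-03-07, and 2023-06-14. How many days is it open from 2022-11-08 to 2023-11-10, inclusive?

2022-11-08 is a Tuesday.
The range spans 368 days (inclusive of both endpoints).
368 = 7 × 52 + 4, so there are 52 full weeks plus 4 extra days.
Each full week contributes 5 weekdays (Mon–Fri): 52 × 5 = 260.
The 4 extra days are Tue, Wed, Thu, Fri — 4 of them qualify.
Total: 260 + 4 = 264.
Holidays: 2023-01-16 (Mon); 2023-03-07 (Tue); 2023-06-14 (Wed).
All 3 holidays fall on weekdays, so subtract 3.
Business days: 264 − 3 = 261.

261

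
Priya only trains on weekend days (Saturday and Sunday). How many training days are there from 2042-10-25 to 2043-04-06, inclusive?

48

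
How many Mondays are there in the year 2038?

52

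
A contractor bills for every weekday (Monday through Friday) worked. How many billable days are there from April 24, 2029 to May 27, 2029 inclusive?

24

April 24, 2029 is a Tuesday.
From April 24, 2029 to May 27, 2029 is 34 days inclusive.
34 = 7 × 4 + 6, so there are 4 full weeks plus 6 extra days.
Each full week contributes 5 weekdays (Mon–Fri): 4 × 5 = 20.
The 6 extra days are Tue, Wed, Thu, Fri, Sat, Sun — 4 of them qualify.
Total: 20 + 4 = 24.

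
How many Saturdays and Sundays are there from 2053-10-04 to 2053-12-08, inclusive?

2053-10-04 is a Saturday.
That's 66 days from start to end, counting both.
66 = 7 × 9 + 3, so there are 9 full weeks plus 3 extra days.
Each full week contributes 2 weekend days (Sat, Sun): 9 × 2 = 18.
The 3 extra days are Saturday, Sunday, Monday — 2 of them qualify.
Total: 18 + 2 = 20.

20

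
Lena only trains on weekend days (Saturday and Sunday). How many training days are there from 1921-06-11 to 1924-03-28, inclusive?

1921-06-11 is a Saturday.
That's 1022 days from start to end, counting both.
1022 = 7 × 146, so the span is exactly 146 full weeks.
Each full week contributes 2 weekend days (Sat, Sun): 146 × 2 = 292.

292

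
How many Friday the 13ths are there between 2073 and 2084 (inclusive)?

20

Friday-the-13ths by year:
2073: Jan, Oct
2074: Apr, Jul
2075: Sep, Dec
2076: Mar, Nov
2077: Aug
2078: May
2079: Jan, Oct
2080: Sep, Dec
2081: Jun
2082: Feb, Mar, Nov
2083: Aug
2084: Oct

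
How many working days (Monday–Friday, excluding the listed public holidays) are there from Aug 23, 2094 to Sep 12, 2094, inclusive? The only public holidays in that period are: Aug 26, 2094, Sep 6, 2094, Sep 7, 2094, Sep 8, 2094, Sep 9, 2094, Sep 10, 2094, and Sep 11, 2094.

9

Aug 23, 2094 is a Monday.
From Aug 23, 2094 to Sep 12, 2094 is 21 days inclusive.
21 = 7 × 3, so the span is exactly 3 full weeks.
Each full week contributes 5 weekdays (Mon–Fri): 3 × 5 = 15.
Holidays: Aug 26, 2094 (Thu); Sep 6, 2094 (Mon); Sep 7, 2094 (Tue); Sep 8, 2094 (Wed); Sep 9, 2094 (Thu); Sep 10, 2094 (Fri); Sep 11, 2094 (Sat).
6 of the 7 holidays fall on weekdays; the rest are weekends and were already excluded.
Business days: 15 − 6 = 9.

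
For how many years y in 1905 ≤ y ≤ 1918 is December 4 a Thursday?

1

Day of week of December 4 in each year:
1905: Mon, 1906: Tue, 1907: Wed, 1908: Fri, 1909: Sat, 1910: Sun, 1911: Mon, 1912: Wed, 1913: Thu ✓, 1914: Fri, 1915: Sat, 1916: Mon, 1917: Tue, 1918: Wed
Thursdays: 1913.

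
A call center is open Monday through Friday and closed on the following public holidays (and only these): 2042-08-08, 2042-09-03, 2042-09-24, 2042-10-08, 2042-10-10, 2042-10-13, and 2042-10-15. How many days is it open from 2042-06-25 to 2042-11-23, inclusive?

101 working days

2042-06-25 is a Wednesday.
From 2042-06-25 to 2042-11-23 is 152 days inclusive.
152 = 7 × 21 + 5, so there are 21 full weeks plus 5 extra days.
Each full week contributes 5 weekdays (Mon–Fri): 21 × 5 = 105.
The 5 extra days are Wednesday, Thursday, Friday, Saturday, Sunday — 3 of them qualify.
Total: 105 + 3 = 108.
Holidays: 2042-08-08 (Fri); 2042-09-03 (Wed); 2042-09-24 (Wed); 2042-10-08 (Wed); 2042-10-10 (Fri); 2042-10-13 (Mon); 2042-10-15 (Wed).
All 7 holidays fall on weekdays, so subtract 7.
Business days: 108 − 7 = 101.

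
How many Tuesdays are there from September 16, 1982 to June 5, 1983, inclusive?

37 Tuesdays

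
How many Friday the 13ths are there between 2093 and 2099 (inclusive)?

Friday-the-13ths by year:
2093: Feb, Mar, Nov
2094: Aug
2095: May
2096: Jan, Apr, Jul
2097: Sep, Dec
2098: Jun
2099: Feb, Mar, Nov

14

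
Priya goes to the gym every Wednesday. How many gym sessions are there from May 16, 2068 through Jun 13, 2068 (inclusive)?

May 16, 2068 is a Wednesday.
The range spans 29 days (inclusive of both endpoints).
29 = 7 × 4 + 1, so there are 4 full weeks plus 1 extra day.
Each full week contributes one Wednesday: 4 so far.
The 1 extra day is Wed — 1 of them qualifies.
Total: 4 + 1 = 5.

5 Wednesdays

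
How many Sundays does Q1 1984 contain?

13

1984-01-01 is a Sunday.
The range spans 91 days (inclusive of both endpoints).
91 = 7 × 13, so the span is exactly 13 full weeks.
Each full week contributes one Sunday: 13 so far.
Total: 13.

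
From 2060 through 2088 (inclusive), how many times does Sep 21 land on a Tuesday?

Day of week of September 21 in each year:
2060: Tue ✓, 2061: Wed, 2062: Thu, 2063: Fri, 2064: Sun, 2065: Mon, 2066: Tue ✓, 2067: Wed, 2068: Fri, 2069: Sat, 2070: Sun, 2071: Mon, 2072: Wed, 2073: Thu, 2074: Fri, 2075: Sat, 2076: Mon, 2077: Tue ✓, 2078: Wed, 2079: Thu, 2080: Sat, 2081: Sun, 2082: Mon, 2083: Tue ✓, 2084: Thu, 2085: Fri, 2086: Sat, 2087: Sun, 2088: Tue ✓
Tuesdays: 2060, 2066, 2077, 2083, 2088.

5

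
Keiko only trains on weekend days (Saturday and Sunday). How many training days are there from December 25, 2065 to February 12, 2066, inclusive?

14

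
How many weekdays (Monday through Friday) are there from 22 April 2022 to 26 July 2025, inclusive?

851 weekdays

22 April 2022 is a Friday.
From 22 April 2022 to 26 July 2025 is 1192 days inclusive.
1192 = 7 × 170 + 2, so there are 170 full weeks plus 2 extra days.
Each full week contributes 5 weekdays (Mon–Fri): 170 × 5 = 850.
The 2 extra days are Fri, Sat — 1 of them qualifies.
Total: 850 + 1 = 851.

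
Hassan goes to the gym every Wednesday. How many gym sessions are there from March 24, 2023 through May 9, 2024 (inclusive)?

59

March 24, 2023 is a Friday.
The range spans 413 days (inclusive of both endpoints).
413 = 7 × 59, so the span is exactly 59 full weeks.
Each full week contributes one Wednesday: 59 so far.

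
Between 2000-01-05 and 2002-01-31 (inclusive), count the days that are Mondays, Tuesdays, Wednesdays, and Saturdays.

433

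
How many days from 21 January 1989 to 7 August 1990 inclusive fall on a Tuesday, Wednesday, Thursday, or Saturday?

21 January 1989 is a Saturday.
From 21 January 1989 to 7 August 1990 is 564 days inclusive.
564 = 7 × 80 + 4, so there are 80 full weeks plus 4 extra days.
Each full week contributes 4 days from the set (Tue, Wed, Thu, Sat): 80 × 4 = 320.
The 4 extra days are Saturday, Sunday, Monday, Tuesday — 2 of them qualify.
Total: 320 + 2 = 322.

322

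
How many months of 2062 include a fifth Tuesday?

4

A month has five Tuesdays exactly when Tuesday falls within its first (length − 28) days.
Jan: 31 days, starts Sun → 5 of Sun, Mon, Tue ✓
Feb: 28 days, starts Wed → 5 of (none)
Mar: 31 days, starts Wed → 5 of Wed, Thu, Fri
Apr: 30 days, starts Sat → 5 of Sat, Sun
May: 31 days, starts Mon → 5 of Mon, Tue, Wed ✓
Jun: 30 days, starts Thu → 5 of Thu, Fri
Jul: 31 days, starts Sat → 5 of Sat, Sun, Mon
Aug: 31 days, starts Tue → 5 of Tue, Wed, Thu ✓
Sep: 30 days, starts Fri → 5 of Fri, Sat
Oct: 31 days, starts Sun → 5 of Sun, Mon, Tue ✓
Nov: 30 days, starts Wed → 5 of Wed, Thu
Dec: 31 days, starts Fri → 5 of Fri, Sat, Sun
Months with five Tuesdays: Jan, May, Aug, Oct.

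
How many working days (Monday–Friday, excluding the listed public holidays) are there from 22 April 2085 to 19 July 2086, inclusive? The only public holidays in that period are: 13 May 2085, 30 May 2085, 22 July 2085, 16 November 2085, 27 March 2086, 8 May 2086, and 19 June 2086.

22 April 2085 is a Sunday.
That's 454 days from start to end, counting both.
454 = 7 × 64 + 6, so there are 64 full weeks plus 6 extra days.
Each full week contributes 5 weekdays (Mon–Fri): 64 × 5 = 320.
The 6 extra days are Sunday, Monday, Tuesday, Wednesday, Thursday, Friday — 5 of them qualify.
Total: 320 + 5 = 325.
Holidays: 13 May 2085 (Sun); 30 May 2085 (Wed); 22 July 2085 (Sun); 16 November 2085 (Fri); 27 March 2086 (Wed); 8 May 2086 (Wed); 19 June 2086 (Wed).
5 of the 7 holidays fall on weekdays; the rest are weekends and were already excluded.
Business days: 325 − 5 = 320.

320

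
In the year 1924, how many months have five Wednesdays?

A month has five Wednesdays exactly when Wednesday falls within its first (length − 28) days.
Jan: 31 days, starts Tue → 5 of Tue, Wed, Thu ✓
Feb: 29 days, starts Fri → 5 of Fri
Mar: 31 days, starts Sat → 5 of Sat, Sun, Mon
Apr: 30 days, starts Tue → 5 of Tue, Wed ✓
May: 31 days, starts Thu → 5 of Thu, Fri, Sat
Jun: 30 days, starts Sun → 5 of Sun, Mon
Jul: 31 days, starts Tue → 5 of Tue, Wed, Thu ✓
Aug: 31 days, starts Fri → 5 of Fri, Sat, Sun
Sep: 30 days, starts Mon → 5 of Mon, Tue
Oct: 31 days, starts Wed → 5 of Wed, Thu, Fri ✓
Nov: 30 days, starts Sat → 5 of Sat, Sun
Dec: 31 days, starts Mon → 5 of Mon, Tue, Wed ✓
Months with five Wednesdays: Jan, Apr, Jul, Oct, Dec.

5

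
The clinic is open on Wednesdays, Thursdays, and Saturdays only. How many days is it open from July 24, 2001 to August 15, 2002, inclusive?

167

July 24, 2001 is a Tuesday.
From July 24, 2001 to August 15, 2002 is 388 days inclusive.
388 = 7 × 55 + 3, so there are 55 full weeks plus 3 extra days.
Each full week contributes 3 days from the set (Wed, Thu, Sat): 55 × 3 = 165.
The 3 extra days are Tue, Wed, Thu — 2 of them qualify.
Total: 165 + 2 = 167.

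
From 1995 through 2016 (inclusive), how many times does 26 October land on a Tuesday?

3

Day of week of October 26 in each year:
1995: Thu, 1996: Sat, 1997: Sun, 1998: Mon, 1999: Tue ✓, 2000: Thu, 2001: Fri, 2002: Sat, 2003: Sun, 2004: Tue ✓, 2005: Wed, 2006: Thu, 2007: Fri, 2008: Sun, 2009: Mon, 2010: Tue ✓, 2011: Wed, 2012: Fri, 2013: Sat, 2014: Sun, 2015: Mon, 2016: Wed
Tuesdays: 1999, 2004, 2010.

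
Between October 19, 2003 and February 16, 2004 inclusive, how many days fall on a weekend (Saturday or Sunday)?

35

October 19, 2003 is a Sunday.
From October 19, 2003 to February 16, 2004 is 121 days inclusive.
121 = 7 × 17 + 2, so there are 17 full weeks plus 2 extra days.
Each full week contributes 2 weekend days (Sat, Sun): 17 × 2 = 34.
The 2 extra days are Sun, Mon — 1 of them qualifies.
Total: 34 + 1 = 35.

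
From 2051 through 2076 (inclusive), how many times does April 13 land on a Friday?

Day of week of April 13 in each year:
2051: Thu, 2052: Sat, 2053: Sun, 2054: Mon, 2055: Tue, 2056: Thu, 2057: Fri ✓, 2058: Sat, 2059: Sun, 2060: Tue, 2061: Wed, 2062: Thu, 2063: Fri ✓, 2064: Sun, 2065: Mon, 2066: Tue, 2067: Wed, 2068: Fri ✓, 2069: Sat, 2070: Sun, 2071: Mon, 2072: Wed, 2073: Thu, 2074: Fri ✓, 2075: Sat, 2076: Mon
Fridays: 2057, 2063, 2068, 2074.

4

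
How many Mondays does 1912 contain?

53

January 1, 1912 is a Monday.
That's 366 days from start to end, counting both.
366 = 7 × 52 + 2, so there are 52 full weeks plus 2 extra days.
Each full week contributes one Monday: 52 so far.
The 2 extra days are Mon, Tue — 1 of them qualifies.
Total: 52 + 1 = 53.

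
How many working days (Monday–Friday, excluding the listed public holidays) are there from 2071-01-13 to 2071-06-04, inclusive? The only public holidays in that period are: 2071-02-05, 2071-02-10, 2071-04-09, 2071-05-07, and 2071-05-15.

2071-01-13 is a Tuesday.
From 2071-01-13 to 2071-06-04 is 143 days inclusive.
143 = 7 × 20 + 3, so there are 20 full weeks plus 3 extra days.
Each full week contributes 5 weekdays (Mon–Fri): 20 × 5 = 100.
The 3 extra days are Tue, Wed, Thu — 3 of them qualify.
Total: 100 + 3 = 103.
Holidays: 2071-02-05 (Thu); 2071-02-10 (Tue); 2071-04-09 (Thu); 2071-05-07 (Thu); 2071-05-15 (Fri).
All 5 holidays fall on weekdays, so subtract 5.
Business days: 103 − 5 = 98.

98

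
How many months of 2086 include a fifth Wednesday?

4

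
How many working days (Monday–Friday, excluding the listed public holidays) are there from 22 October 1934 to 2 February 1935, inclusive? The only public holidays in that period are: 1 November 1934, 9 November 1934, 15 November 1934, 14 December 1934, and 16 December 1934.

22 October 1934 is a Monday.
From 22 October 1934 to 2 February 1935 is 104 days inclusive.
104 = 7 × 14 + 6, so there are 14 full weeks plus 6 extra days.
Each full week contributes 5 weekdays (Mon–Fri): 14 × 5 = 70.
The 6 extra days are Monday, Tuesday, Wednesday, Thursday, Friday, Saturday — 5 of them qualify.
Total: 70 + 5 = 75.
Holidays: 1 November 1934 (Thu); 9 November 1934 (Fri); 15 November 1934 (Thu); 14 December 1934 (Fri); 16 December 1934 (Sun).
4 of the 5 holidays fall on weekdays; the rest are weekends and were already excluded.
Business days: 75 − 4 = 71.

71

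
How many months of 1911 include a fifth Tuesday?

A month has five Tuesdays exactly when Tuesday falls within its first (length − 28) days.
Jan: 31 days, starts Sun → 5 of Sun, Mon, Tue ✓
Feb: 28 days, starts Wed → 5 of (none)
Mar: 31 days, starts Wed → 5 of Wed, Thu, Fri
Apr: 30 days, starts Sat → 5 of Sat, Sun
May: 31 days, starts Mon → 5 of Mon, Tue, Wed ✓
Jun: 30 days, starts Thu → 5 of Thu, Fri
Jul: 31 days, starts Sat → 5 of Sat, Sun, Mon
Aug: 31 days, starts Tue → 5 of Tue, Wed, Thu ✓
Sep: 30 days, starts Fri → 5 of Fri, Sat
Oct: 31 days, starts Sun → 5 of Sun, Mon, Tue ✓
Nov: 30 days, starts Wed → 5 of Wed, Thu
Dec: 31 days, starts Fri → 5 of Fri, Sat, Sun
Months with five Tuesdays: Jan, May, Aug, Oct.

4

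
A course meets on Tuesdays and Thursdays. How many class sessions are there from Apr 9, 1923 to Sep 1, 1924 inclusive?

Apr 9, 1923 is a Monday.
That's 512 days from start to end, counting both.
512 = 7 × 73 + 1, so there are 73 full weeks plus 1 extra day.
Each full week contributes 2 days from the set (Tue, Thu): 73 × 2 = 146.
The 1 extra day is Mon — none qualify.
Total: 146 + 0 = 146.

146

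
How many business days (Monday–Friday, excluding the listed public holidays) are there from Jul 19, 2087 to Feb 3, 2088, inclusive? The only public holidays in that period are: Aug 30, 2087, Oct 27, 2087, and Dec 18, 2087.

140 business days

Jul 19, 2087 is a Saturday.
That's 200 days from start to end, counting both.
200 = 7 × 28 + 4, so there are 28 full weeks plus 4 extra days.
Each full week contributes 5 weekdays (Mon–Fri): 28 × 5 = 140.
The 4 extra days are Saturday, Sunday, Monday, Tuesday — 2 of them qualify.
Total: 140 + 2 = 142.
Holidays: Aug 30, 2087 (Sat); Oct 27, 2087 (Mon); Dec 18, 2087 (Thu).
2 of the 3 holidays fall on weekdays; the rest are weekends and were already excluded.
Business days: 142 − 2 = 140.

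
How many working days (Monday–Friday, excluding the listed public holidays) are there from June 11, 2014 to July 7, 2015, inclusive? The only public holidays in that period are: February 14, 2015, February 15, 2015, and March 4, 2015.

June 11, 2014 is a Wednesday.
That's 392 days from start to end, counting both.
392 = 7 × 56, so the span is exactly 56 full weeks.
Each full week contributes 5 weekdays (Mon–Fri): 56 × 5 = 280.
Total: 280.
Holidays: February 14, 2015 (Sat); February 15, 2015 (Sun); March 4, 2015 (Wed).
1 of the 3 holidays fall on weekdays; the rest are weekends and were already excluded.
Business days: 280 − 1 = 279.

279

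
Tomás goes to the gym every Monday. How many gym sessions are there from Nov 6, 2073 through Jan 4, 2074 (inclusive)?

Nov 6, 2073 is a Monday.
That's 60 days from start to end, counting both.
60 = 7 × 8 + 4, so there are 8 full weeks plus 4 extra days.
Each full week contributes one Monday: 8 so far.
The 4 extra days are Mon, Tue, Wed, Thu — 1 of them qualifies.
Total: 8 + 1 = 9.

9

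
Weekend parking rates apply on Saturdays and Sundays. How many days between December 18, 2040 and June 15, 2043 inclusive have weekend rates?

260

December 18, 2040 is a Tuesday.
The range spans 910 days (inclusive of both endpoints).
910 = 7 × 130, so the span is exactly 130 full weeks.
Each full week contributes 2 weekend days (Sat, Sun): 130 × 2 = 260.
Total: 260.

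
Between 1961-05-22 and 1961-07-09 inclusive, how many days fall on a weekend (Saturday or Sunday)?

14

1961-05-22 is a Monday.
That's 49 days from start to end, counting both.
49 = 7 × 7, so the span is exactly 7 full weeks.
Each full week contributes 2 weekend days (Sat, Sun): 7 × 2 = 14.
Total: 14.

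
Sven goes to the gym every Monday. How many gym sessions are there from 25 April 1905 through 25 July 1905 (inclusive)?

13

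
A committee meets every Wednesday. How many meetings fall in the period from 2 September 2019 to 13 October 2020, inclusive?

58 Wednesdays

2 September 2019 is a Monday.
From 2 September 2019 to 13 October 2020 is 408 days inclusive.
408 = 7 × 58 + 2, so there are 58 full weeks plus 2 extra days.
Each full week contributes one Wednesday: 58 so far.
The 2 extra days are Mon, Tue — none qualify.
Total: 58 + 0 = 58.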